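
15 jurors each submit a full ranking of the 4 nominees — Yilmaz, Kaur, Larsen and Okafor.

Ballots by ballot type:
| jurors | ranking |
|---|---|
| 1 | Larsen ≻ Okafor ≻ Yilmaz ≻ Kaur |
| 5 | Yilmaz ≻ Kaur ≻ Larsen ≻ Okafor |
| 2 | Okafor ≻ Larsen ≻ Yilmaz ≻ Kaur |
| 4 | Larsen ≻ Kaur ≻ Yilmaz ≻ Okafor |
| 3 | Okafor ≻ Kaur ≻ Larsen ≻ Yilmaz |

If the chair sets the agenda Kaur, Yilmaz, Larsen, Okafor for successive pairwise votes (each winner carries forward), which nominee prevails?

Larsen

Round 1: Kaur vs Yilmaz — 7–8, Yilmaz advances.
Round 2: Yilmaz vs Larsen — 5–10, Larsen advances.
Round 3: Larsen vs Okafor — 10–5, Larsen advances.
The agenda winner is Larsen.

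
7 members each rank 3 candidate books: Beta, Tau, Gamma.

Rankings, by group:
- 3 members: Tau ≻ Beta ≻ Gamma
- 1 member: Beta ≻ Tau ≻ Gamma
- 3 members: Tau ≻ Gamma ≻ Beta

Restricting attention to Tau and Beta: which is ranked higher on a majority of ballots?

Ballots ranking Tau above Beta: 3 + 3 = 6.
Ballots ranking Beta above Tau: 7 − 6 = 1.
Tau wins the head-to-head 6–1.

Tau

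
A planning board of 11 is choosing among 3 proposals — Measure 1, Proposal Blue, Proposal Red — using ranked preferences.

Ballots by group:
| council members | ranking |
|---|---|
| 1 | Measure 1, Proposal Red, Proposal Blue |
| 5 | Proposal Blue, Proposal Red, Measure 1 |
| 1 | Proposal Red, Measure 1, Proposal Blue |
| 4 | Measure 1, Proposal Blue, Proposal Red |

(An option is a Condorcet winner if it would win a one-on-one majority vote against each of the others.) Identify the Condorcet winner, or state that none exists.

none

Pairwise majorities:
Measure 1–Proposal Blue: Measure 1 6–5.
Measure 1 vs Proposal Red: Proposal Red wins 6–5.
Proposal Blue–Proposal Red: Proposal Blue 9–2.
No option is unbeaten: Measure 1 loses to Proposal Red; Proposal Blue loses to Measure 1; Proposal Red loses to Proposal Blue. In particular Measure 1 → Proposal Blue → Proposal Red → Measure 1 is a majority cycle — no Condorcet winner exists.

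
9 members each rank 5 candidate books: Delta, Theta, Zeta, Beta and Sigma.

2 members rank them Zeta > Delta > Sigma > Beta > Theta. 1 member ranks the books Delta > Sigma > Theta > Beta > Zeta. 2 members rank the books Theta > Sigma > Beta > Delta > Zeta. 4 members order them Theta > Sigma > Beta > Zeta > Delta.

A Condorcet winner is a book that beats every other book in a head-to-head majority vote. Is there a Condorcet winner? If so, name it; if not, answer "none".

Theta

Pairwise majorities:
Delta vs Theta: Delta is ranked higher on 2+1 = 3 ballots, Theta on 6. Theta wins 6–3.
Delta vs Zeta: 3 to 6, Zeta.
Delta vs Beta: 3 to 6, Beta.
Delta vs Sigma: 3 to 6, Sigma.
Theta vs Zeta: 1+2+4 = 7 for Theta, 2 for Zeta — Theta by 7–2.
Theta vs Beta: Theta preferred on 1+2+4 = 7 ballots; Theta wins 7–2.
Theta vs Sigma: 2+4 = 6 for Theta, 3 for Sigma — Theta by 6–3.
Zeta vs Beta: Zeta preferred on 2 ballots; Beta wins 7–2.
Zeta vs Sigma: 2 to 7, Sigma.
Beta vs Sigma: Beta is ranked higher on 0 ballots, Sigma on 9. Sigma wins 9–0.
Theta wins every pairwise contest, so Theta is the Condorcet winner.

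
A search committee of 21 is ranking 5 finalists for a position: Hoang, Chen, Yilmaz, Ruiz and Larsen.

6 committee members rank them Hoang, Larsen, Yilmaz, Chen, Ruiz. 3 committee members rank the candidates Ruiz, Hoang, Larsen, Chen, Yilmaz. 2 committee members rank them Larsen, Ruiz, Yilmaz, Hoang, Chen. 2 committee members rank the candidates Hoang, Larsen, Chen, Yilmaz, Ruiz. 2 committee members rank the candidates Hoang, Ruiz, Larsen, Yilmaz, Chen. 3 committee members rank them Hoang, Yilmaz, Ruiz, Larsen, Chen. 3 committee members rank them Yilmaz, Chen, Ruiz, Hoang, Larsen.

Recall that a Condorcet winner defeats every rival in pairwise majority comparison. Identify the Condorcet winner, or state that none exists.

Hoang

Check each pair by majority over 21 ballots:
Hoang vs Chen: Hoang preferred on 6+3+2+2+2+3 = 18 ballots; Hoang wins 18–3.
Hoang vs Yilmaz: Hoang, 16–5.
Hoang vs Ruiz: 13 to 8, Hoang.
Hoang vs Larsen: Hoang is ranked higher on 6+3+2+2+3+3 = 19 ballots, Larsen on 2. Hoang wins 19–2.
Chen vs Yilmaz: 5 to 16, Yilmaz.
Chen vs Ruiz: Chen, 11–10.
Chen vs Larsen: Larsen wins 18–3.
Yilmaz vs Ruiz: Yilmaz is ranked higher on 6+2+3+3 = 14 ballots, Ruiz on 7. Yilmaz wins 14–7.
Yilmaz vs Larsen: Yilmaz preferred on 3+3 = 6 ballots; Larsen wins 15–6.
Ruiz vs Larsen: Ruiz is ranked higher on 3+2+3+3 = 11 ballots, Larsen on 10. Ruiz wins 11–10.
Only Hoang has no losses; Hoang is the Condorcet winner.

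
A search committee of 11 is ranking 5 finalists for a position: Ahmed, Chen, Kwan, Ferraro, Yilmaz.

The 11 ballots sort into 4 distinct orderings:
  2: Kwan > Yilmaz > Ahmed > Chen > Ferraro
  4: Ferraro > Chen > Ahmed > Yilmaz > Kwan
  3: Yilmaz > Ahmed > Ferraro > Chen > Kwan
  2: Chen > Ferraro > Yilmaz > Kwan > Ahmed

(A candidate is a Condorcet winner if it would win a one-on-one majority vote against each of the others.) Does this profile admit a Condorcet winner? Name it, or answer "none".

Ferraro

Pairwise majorities:
Ahmed vs Chen: Chen, 6–5.
Ahmed vs Kwan: Ahmed, 7–4.
Ahmed vs Ferraro: Ferraro wins 6–5.
Ahmed vs Yilmaz: Ahmed preferred on 4 ballots; Yilmaz wins 7–4.
Chen vs Kwan: 4+3+2 = 9 for Chen, 2 for Kwan — Chen by 9–2.
Chen vs Ferraro: 4 to 7, Ferraro.
Chen vs Yilmaz: 4+2 = 6 for Chen, 5 for Yilmaz — Chen by 6–5.
Kwan vs Ferraro: Kwan preferred on 2 ballots; Ferraro wins 9–2.
Kwan vs Yilmaz: 2 for Kwan, 9 for Yilmaz — Yilmaz by 9–2.
Ferraro–Yilmaz: Ferraro 6–5.
Only Ferraro has no losses; Ferraro is the Condorcet winner.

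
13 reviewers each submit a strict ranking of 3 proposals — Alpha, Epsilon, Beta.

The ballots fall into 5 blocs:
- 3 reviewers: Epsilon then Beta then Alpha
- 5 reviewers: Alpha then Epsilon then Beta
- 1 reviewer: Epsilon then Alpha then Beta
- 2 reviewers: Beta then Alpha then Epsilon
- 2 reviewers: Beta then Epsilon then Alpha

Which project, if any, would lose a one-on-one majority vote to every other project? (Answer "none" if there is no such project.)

Pairwise majorities:
Alpha vs Epsilon: 5+2 = 7 for Alpha, 6 for Epsilon — Alpha by 7–6.
Alpha vs Beta: Beta, 7–6.
Epsilon–Beta: Epsilon 9–4.
Each project has at least one pairwise win (Alpha beats Epsilon; Epsilon beats Beta; Beta beats Alpha) — no Condorcet loser.

none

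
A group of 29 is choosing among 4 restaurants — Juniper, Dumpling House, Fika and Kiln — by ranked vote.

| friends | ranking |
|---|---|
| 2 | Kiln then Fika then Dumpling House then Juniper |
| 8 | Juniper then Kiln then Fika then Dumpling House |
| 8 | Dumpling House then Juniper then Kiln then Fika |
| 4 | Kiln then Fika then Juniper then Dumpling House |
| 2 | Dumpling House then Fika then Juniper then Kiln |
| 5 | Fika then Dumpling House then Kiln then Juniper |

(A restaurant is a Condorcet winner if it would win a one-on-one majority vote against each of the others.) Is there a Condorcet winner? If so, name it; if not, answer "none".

none

Head-to-head results (29 friends):
Juniper vs Dumpling House: Juniper preferred on 8+4 = 12 ballots; Dumpling House wins 17–12.
Juniper vs Fika: 16 to 13, Juniper.
Juniper vs Kiln: Juniper preferred on 8+8+2 = 18 ballots; Juniper wins 18–11.
Dumpling House vs Fika: Dumpling House is ranked higher on 8+2 = 10 ballots, Fika on 19. Fika wins 19–10.
Dumpling House vs Kiln: Dumpling House preferred on 8+2+5 = 15 ballots; Dumpling House wins 15–14.
Fika vs Kiln: Fika is ranked higher on 2+5 = 7 ballots, Kiln on 22. Kiln wins 22–7.
Every restaurant loses at least once (Juniper loses to Dumpling House; Dumpling House loses to Fika; Fika loses to Juniper; Kiln loses to Juniper). The majority relation contains the cycle Juniper beats Fika beats Dumpling House beats Juniper, so there is no Condorcet winner.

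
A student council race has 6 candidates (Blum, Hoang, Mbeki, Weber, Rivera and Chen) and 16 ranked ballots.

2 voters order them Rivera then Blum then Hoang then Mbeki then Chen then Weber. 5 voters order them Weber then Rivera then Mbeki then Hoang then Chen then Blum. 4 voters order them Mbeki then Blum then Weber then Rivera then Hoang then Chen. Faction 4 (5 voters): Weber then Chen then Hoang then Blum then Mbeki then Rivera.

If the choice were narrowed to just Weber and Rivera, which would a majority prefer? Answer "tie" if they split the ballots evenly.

Ballots ranking Weber above Rivera: 5 + 4 + 5 = 14.
Ballots ranking Rivera above Weber: 16 − 14 = 2.
Weber wins the head-to-head 14–2.

Weber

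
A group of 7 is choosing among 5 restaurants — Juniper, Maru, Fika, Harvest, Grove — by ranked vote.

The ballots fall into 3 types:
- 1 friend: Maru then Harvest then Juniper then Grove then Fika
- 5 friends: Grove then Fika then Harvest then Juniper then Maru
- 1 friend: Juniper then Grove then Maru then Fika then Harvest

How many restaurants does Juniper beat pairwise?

1

Juniper against each rival (7 friends):
Juniper vs Maru: Juniper wins 6–1.
Juniper vs Fika: 2 to 5, Fika.
Juniper vs Harvest: 1 to 6, Harvest.
Juniper–Grove: Grove 5–2.
Juniper beats Maru; loses to Fika, Harvest, Grove — 1 pairwise win.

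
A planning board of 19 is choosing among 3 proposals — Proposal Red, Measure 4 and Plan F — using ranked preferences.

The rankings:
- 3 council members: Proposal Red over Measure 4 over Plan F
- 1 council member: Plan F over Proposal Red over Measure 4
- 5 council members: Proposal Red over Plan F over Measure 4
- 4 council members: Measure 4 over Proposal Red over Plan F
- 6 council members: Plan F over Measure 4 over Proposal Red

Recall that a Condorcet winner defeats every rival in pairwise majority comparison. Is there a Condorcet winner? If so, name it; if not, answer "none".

none

Check each pair by majority over 19 ballots:
Proposal Red–Measure 4: Measure 4 10–9.
Proposal Red vs Plan F: Proposal Red wins 12–7.
Measure 4 vs Plan F: Plan F wins 12–7.
Each option drops at least one matchup (Proposal Red loses to Measure 4; Measure 4 loses to Plan F; Plan F loses to Proposal Red); the cycle Proposal Red > Plan F > Measure 4 > Proposal Red rules out a Condorcet winner.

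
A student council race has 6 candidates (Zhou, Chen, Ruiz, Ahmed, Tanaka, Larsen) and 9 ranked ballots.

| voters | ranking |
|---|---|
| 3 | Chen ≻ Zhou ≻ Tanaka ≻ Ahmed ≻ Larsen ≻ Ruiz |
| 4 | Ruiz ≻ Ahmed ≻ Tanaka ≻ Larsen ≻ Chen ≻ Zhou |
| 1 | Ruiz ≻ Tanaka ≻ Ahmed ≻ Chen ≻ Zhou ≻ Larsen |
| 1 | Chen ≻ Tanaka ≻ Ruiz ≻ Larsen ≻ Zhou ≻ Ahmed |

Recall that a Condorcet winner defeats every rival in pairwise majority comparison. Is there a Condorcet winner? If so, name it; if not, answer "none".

Head-to-head results (9 voters):
Zhou vs Chen: 0 for Zhou, 9 for Chen — Chen by 9–0.
Zhou vs Ruiz: 3 for Zhou, 6 for Ruiz — Ruiz by 6–3.
Zhou vs Ahmed: Ahmed wins 5–4.
Zhou–Tanaka: Tanaka 6–3.
Zhou vs Larsen: 3+1 = 4 for Zhou, 5 for Larsen — Larsen by 5–4.
Chen–Ruiz: Ruiz 5–4.
Chen vs Ahmed: Ahmed wins 5–4.
Chen vs Tanaka: Tanaka, 5–4.
Chen vs Larsen: Chen preferred on 3+1+1 = 5 ballots; Chen wins 5–4.
Ruiz vs Ahmed: 4+1+1 = 6 for Ruiz, 3 for Ahmed — Ruiz by 6–3.
Ruiz vs Tanaka: Ruiz, 5–4.
Ruiz vs Larsen: Ruiz wins 6–3.
Ahmed vs Tanaka: 4 for Ahmed, 5 for Tanaka — Tanaka by 5–4.
Ahmed vs Larsen: 8 to 1, Ahmed.
Tanaka vs Larsen: Tanaka, 9–0.
Ruiz defeats every rival head-to-head and is the Condorcet winner.

Ruiz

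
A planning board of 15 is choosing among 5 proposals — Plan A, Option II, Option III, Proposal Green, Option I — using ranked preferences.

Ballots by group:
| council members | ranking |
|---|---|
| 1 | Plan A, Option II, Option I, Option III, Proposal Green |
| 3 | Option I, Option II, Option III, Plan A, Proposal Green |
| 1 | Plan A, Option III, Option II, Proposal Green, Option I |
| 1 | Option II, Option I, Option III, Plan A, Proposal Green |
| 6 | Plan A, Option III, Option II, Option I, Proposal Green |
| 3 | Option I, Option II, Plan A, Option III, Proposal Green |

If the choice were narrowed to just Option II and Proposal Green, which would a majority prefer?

Ballots ranking Option II above Proposal Green: 1 + 3 + 1 + 1 + 6 + 3 = 15.
Ballots ranking Proposal Green above Option II: 15 − 15 = 0.
Option II wins the head-to-head 15–0.

Option II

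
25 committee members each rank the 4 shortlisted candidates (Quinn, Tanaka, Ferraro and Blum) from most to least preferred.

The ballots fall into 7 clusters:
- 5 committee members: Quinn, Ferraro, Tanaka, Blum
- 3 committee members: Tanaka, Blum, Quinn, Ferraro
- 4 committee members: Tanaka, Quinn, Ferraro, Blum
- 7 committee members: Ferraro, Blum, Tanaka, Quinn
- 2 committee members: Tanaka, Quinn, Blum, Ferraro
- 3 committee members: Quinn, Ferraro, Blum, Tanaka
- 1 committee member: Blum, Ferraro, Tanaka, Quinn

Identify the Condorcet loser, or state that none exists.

Blum

Head-to-head results (25 committee members):
Quinn vs Tanaka: Tanaka wins 17–8.
Quinn vs Ferraro: Quinn preferred on 5+3+4+2+3 = 17 ballots; Quinn wins 17–8.
Quinn vs Blum: Quinn is ranked higher on 5+4+2+3 = 14 ballots, Blum on 11. Quinn wins 14–11.
Tanaka vs Ferraro: Tanaka is ranked higher on 3+4+2 = 9 ballots, Ferraro on 16. Ferraro wins 16–9.
Tanaka–Blum: Tanaka 14–11.
Ferraro vs Blum: Ferraro preferred on 5+4+7+3 = 19 ballots; Ferraro wins 19–6.
Blum loses to every other candidate — it is the Condorcet loser.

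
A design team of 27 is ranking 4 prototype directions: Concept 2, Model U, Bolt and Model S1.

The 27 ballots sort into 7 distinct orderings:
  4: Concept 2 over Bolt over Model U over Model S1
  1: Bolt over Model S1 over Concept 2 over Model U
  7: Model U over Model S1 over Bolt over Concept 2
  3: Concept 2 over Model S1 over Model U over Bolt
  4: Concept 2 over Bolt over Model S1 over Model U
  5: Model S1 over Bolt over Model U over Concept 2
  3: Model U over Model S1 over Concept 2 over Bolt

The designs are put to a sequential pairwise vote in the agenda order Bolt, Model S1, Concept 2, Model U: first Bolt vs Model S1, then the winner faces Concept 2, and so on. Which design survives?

Model U

Round 1: Bolt vs Model S1 — 9–18, Model S1 advances.
Round 2: Model S1 vs Concept 2 — 16–11, Model S1 advances.
Round 3: Model S1 vs Model U — 13–14, Model U advances.
The agenda winner is Model U.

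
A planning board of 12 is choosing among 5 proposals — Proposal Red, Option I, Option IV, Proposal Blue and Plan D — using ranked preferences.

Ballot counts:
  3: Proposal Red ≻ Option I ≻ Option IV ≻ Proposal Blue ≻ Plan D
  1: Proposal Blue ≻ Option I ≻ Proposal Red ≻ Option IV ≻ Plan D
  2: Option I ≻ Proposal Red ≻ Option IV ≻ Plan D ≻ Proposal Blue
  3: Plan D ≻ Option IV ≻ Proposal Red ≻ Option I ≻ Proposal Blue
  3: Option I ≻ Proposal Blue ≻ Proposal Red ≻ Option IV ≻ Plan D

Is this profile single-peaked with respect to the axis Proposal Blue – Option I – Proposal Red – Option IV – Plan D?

yes

Axis positions: Proposal Blue=1, Option I=2, Proposal Red=3, Option IV=4, Plan D=5.
Ballot type 1 (peak Proposal Red at position 3): ranking walks positions 3-2-4-1-5, expanding outward from the peak — single-peaked.
Ballot type 2 (peak Proposal Blue at position 1): ranking walks positions 1-2-3-4-5, expanding outward from the peak — single-peaked.
Ballot type 3 (peak Option I at position 2): ranking walks positions 2-3-4-5-1, expanding outward from the peak — single-peaked.
Ballot type 4 (peak Plan D at position 5): ranking walks positions 5-4-3-2-1, expanding outward from the peak — single-peaked.
Ballot type 5 (peak Option I at position 2): ranking walks positions 2-1-3-4-5, expanding outward from the peak — single-peaked.
Every ranking is single-peaked on this axis.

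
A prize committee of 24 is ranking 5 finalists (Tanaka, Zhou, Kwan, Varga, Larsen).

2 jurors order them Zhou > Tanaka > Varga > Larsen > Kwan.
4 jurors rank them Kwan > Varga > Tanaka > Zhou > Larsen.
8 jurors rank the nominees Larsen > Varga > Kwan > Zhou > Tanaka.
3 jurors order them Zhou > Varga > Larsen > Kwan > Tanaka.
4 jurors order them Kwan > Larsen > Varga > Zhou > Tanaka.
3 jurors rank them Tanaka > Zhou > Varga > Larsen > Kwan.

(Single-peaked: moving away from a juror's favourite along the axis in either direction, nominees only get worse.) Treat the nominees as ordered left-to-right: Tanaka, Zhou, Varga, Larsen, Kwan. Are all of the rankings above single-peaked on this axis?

no

Axis positions: Tanaka=1, Zhou=2, Varga=3, Larsen=4, Kwan=5.
Bloc 1 (peak Zhou at position 2): ranking walks positions 2-1-3-4-5, expanding outward from the peak — single-peaked.
Bloc 2: ranking walks positions 5-3-1-2-4; Varga is ranked above Larsen even though Larsen lies between Varga and the peak Kwan on the axis — preferences dip and rise again. Not single-peaked.
Bloc 3 (peak Larsen at position 4): ranking walks positions 4-3-5-2-1, expanding outward from the peak — single-peaked.
Bloc 4 (peak Zhou at position 2): ranking walks positions 2-3-4-5-1, expanding outward from the peak — single-peaked.
Bloc 5 (peak Kwan at position 5): ranking walks positions 5-4-3-2-1, expanding outward from the peak — single-peaked.
Bloc 6 (peak Tanaka at position 1): ranking walks positions 1-2-3-4-5, expanding outward from the peak — single-peaked.
Bloc 2 violates single-peakedness, so the profile is not single-peaked on this axis.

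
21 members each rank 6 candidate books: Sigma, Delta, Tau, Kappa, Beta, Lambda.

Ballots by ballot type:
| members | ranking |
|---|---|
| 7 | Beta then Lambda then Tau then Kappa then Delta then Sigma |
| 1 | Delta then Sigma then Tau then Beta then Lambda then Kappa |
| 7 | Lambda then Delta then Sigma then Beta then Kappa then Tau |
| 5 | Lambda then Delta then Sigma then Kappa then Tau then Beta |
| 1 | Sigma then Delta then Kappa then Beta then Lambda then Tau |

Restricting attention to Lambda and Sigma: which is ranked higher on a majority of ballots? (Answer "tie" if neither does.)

Ballots ranking Lambda above Sigma: 7 + 7 + 5 = 19.
Ballots ranking Sigma above Lambda: 21 − 19 = 2.
Lambda wins the head-to-head 19–2.

Lambda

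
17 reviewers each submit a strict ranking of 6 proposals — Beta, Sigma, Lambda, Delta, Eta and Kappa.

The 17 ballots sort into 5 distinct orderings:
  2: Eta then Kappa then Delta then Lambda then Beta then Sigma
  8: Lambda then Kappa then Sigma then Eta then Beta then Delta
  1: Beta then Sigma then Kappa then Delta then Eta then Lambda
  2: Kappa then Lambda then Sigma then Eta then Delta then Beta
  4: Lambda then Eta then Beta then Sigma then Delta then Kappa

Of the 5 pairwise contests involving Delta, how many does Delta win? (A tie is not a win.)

0

Delta against each rival (17 reviewers):
Delta vs Beta: Beta, 13–4.
Delta vs Sigma: Delta is ranked higher on 2 ballots, Sigma on 15. Sigma wins 15–2.
Delta vs Lambda: 3 to 14, Lambda.
Delta vs Eta: Eta wins 16–1.
Delta vs Kappa: 4 to 13, Kappa.
Delta beats no one; loses to Beta, Sigma, Lambda, Eta, Kappa — 0 pairwise wins.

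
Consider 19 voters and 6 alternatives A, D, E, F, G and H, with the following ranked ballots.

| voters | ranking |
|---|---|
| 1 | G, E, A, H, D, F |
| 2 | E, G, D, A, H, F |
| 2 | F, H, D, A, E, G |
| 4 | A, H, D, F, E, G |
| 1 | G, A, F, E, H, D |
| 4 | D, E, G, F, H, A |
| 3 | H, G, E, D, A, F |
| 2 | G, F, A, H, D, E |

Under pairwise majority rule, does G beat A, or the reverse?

G

Ballots ranking G above A: 1 + 2 + 1 + 4 + 3 + 2 = 13.
Ballots ranking A above G: 19 − 13 = 6.
G wins the head-to-head 13–6.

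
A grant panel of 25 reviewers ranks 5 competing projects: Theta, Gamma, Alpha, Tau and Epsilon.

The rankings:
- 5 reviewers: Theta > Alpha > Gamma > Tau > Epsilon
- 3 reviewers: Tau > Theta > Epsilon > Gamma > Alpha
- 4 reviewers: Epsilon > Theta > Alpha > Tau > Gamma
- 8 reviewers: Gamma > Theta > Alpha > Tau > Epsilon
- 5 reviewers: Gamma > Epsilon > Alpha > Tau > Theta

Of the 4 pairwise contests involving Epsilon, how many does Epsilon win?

0

Epsilon against each rival (25 reviewers):
Epsilon–Theta: Theta 16–9.
Epsilon vs Gamma: Gamma, 18–7.
Epsilon–Alpha: Alpha 13–12.
Epsilon vs Tau: 4+5 = 9 for Epsilon, 16 for Tau — Tau by 16–9.
Epsilon beats no one; loses to Theta, Gamma, Alpha, Tau — 0 pairwise wins.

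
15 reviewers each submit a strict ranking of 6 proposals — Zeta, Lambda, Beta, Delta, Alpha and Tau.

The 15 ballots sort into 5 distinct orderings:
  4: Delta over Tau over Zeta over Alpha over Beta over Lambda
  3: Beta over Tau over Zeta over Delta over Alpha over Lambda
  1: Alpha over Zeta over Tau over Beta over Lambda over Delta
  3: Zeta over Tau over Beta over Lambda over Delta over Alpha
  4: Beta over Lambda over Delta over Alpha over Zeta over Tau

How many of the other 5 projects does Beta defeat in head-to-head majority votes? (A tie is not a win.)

3

Beta against each rival (15 reviewers):
Beta vs Zeta: 3+4 = 7 for Beta, 8 for Zeta — Zeta by 8–7.
Beta–Lambda: Beta 15–0.
Beta vs Delta: 11 to 4, Beta.
Beta vs Alpha: Beta, 10–5.
Beta vs Tau: Tau, 8–7.
Beta beats Lambda, Delta, Alpha; loses to Zeta, Tau — 3 pairwise wins.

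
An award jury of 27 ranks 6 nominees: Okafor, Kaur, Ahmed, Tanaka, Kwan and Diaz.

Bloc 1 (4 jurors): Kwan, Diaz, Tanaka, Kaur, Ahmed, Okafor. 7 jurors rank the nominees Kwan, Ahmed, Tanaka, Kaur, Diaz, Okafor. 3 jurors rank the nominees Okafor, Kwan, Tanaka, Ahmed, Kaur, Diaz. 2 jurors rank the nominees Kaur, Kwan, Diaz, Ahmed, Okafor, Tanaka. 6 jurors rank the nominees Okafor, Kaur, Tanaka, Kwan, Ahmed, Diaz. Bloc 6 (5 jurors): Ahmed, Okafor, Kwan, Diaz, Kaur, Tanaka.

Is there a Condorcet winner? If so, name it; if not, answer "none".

none

Head-to-head results (27 jurors):
Okafor vs Kaur: Okafor preferred on 3+6+5 = 14 ballots; Okafor wins 14–13.
Okafor vs Ahmed: 9 to 18, Ahmed.
Okafor vs Tanaka: 16 to 11, Okafor.
Okafor vs Kwan: 3+6+5 = 14 for Okafor, 13 for Kwan — Okafor by 14–13.
Okafor vs Diaz: 14 to 13, Okafor.
Kaur vs Ahmed: 12 to 15, Ahmed.
Kaur vs Tanaka: Kaur is ranked higher on 2+6+5 = 13 ballots, Tanaka on 14. Tanaka wins 14–13.
Kaur vs Kwan: 8 to 19, Kwan.
Kaur vs Diaz: Kaur is ranked higher on 7+3+2+6 = 18 ballots, Diaz on 9. Kaur wins 18–9.
Ahmed vs Tanaka: Ahmed is ranked higher on 7+2+5 = 14 ballots, Tanaka on 13. Ahmed wins 14–13.
Ahmed vs Kwan: 5 to 22, Kwan.
Ahmed vs Diaz: 7+3+6+5 = 21 for Ahmed, 6 for Diaz — Ahmed by 21–6.
Tanaka vs Kwan: 6 to 21, Kwan.
Tanaka vs Diaz: Tanaka preferred on 7+3+6 = 16 ballots; Tanaka wins 16–11.
Kwan vs Diaz: 27 to 0, Kwan.
Each nominee drops at least one matchup (Okafor loses to Ahmed; Kaur loses to Okafor; Ahmed loses to Kwan; Tanaka loses to Okafor; Kwan loses to Okafor; Diaz loses to Okafor); the cycle Okafor > Kwan > Ahmed > Okafor rules out a Condorcet winner.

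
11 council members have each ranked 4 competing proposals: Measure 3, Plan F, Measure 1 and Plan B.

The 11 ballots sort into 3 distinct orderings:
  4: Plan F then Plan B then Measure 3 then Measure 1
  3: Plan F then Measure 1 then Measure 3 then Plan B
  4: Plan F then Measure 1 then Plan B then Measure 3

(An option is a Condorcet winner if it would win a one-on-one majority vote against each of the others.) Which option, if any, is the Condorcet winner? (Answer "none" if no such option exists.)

Check each pair by majority over 11 ballots:
Measure 3–Plan F: Plan F 11–0.
Measure 3–Measure 1: Measure 1 7–4.
Measure 3 vs Plan B: Plan B wins 8–3.
Plan F–Measure 1: Plan F 11–0.
Plan F–Plan B: Plan F 11–0.
Measure 1–Plan B: Measure 1 7–4.
Plan F defeats every rival head-to-head and is the Condorcet winner.

Plan F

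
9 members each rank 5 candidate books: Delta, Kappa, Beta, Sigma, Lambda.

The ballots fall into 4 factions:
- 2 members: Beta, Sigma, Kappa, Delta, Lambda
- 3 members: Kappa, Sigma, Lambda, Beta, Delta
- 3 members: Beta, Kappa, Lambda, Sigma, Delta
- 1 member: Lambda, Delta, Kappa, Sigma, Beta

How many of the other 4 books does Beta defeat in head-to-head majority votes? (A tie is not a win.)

Beta against each rival (9 members):
Beta vs Delta: Beta is ranked higher on 2+3+3 = 8 ballots, Delta on 1. Beta wins 8–1.
Beta vs Kappa: Beta is ranked higher on 2+3 = 5 ballots, Kappa on 4. Beta wins 5–4.
Beta–Sigma: Beta 5–4.
Beta vs Lambda: Beta, 5–4.
Beta beats Delta, Kappa, Sigma, Lambda — 4 pairwise wins.

4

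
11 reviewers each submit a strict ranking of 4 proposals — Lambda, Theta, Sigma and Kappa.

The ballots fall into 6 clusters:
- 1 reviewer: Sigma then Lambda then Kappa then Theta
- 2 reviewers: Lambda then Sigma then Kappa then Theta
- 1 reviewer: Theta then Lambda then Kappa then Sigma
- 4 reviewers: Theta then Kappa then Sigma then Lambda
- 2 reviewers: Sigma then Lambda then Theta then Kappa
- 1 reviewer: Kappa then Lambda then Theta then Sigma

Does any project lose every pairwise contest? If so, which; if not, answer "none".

Head-to-head results (11 reviewers):
Lambda vs Theta: Lambda, 6–5.
Lambda vs Sigma: 4 to 7, Sigma.
Lambda vs Kappa: Lambda wins 6–5.
Theta vs Sigma: 1+4+1 = 6 for Theta, 5 for Sigma — Theta by 6–5.
Theta vs Kappa: Theta, 7–4.
Sigma vs Kappa: Sigma is ranked higher on 1+2+2 = 5 ballots, Kappa on 6. Kappa wins 6–5.
Each project has at least one pairwise win (Lambda beats Theta; Theta beats Sigma; Sigma beats Lambda; Kappa beats Sigma) — no Condorcet loser.

none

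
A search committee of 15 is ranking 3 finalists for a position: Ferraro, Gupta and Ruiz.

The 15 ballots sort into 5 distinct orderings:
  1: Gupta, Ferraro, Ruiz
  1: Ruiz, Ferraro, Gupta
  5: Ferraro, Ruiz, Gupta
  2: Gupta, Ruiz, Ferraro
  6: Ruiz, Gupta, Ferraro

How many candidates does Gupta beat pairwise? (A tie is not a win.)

Gupta against each rival (15 committee members):
Gupta–Ferraro: Gupta 9–6.
Gupta vs Ruiz: 3 to 12, Ruiz.
Gupta beats Ferraro; loses to Ruiz — 1 pairwise win.

1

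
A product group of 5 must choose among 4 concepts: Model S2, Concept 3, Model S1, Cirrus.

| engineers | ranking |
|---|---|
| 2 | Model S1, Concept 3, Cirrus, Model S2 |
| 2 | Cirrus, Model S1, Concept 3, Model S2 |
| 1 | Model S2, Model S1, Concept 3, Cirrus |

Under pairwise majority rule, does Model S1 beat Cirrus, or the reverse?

Ballots ranking Model S1 above Cirrus: 2 + 1 = 3.
Ballots ranking Cirrus above Model S1: 5 − 3 = 2.
Model S1 wins the head-to-head 3–2.

Model S1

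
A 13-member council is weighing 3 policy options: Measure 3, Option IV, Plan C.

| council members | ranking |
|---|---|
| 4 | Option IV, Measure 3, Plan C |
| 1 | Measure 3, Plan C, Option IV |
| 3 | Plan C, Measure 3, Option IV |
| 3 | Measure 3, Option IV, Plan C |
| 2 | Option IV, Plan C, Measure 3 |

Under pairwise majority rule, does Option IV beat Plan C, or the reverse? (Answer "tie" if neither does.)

Ballots ranking Option IV above Plan C: 4 + 3 + 2 = 9.
Ballots ranking Plan C above Option IV: 13 − 9 = 4.
Option IV wins the head-to-head 9–4.

Option IV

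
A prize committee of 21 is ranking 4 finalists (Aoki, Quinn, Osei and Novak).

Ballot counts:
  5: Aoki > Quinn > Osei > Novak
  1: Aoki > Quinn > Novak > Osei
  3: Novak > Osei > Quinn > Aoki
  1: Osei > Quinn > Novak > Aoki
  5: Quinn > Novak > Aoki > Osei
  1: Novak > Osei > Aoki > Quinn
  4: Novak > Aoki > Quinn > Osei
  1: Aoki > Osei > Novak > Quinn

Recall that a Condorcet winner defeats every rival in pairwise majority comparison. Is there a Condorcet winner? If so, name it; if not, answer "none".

Pairwise majorities:
Aoki vs Quinn: Aoki is ranked higher on 5+1+1+4+1 = 12 ballots, Quinn on 9. Aoki wins 12–9.
Aoki vs Osei: Aoki is ranked higher on 5+1+5+4+1 = 16 ballots, Osei on 5. Aoki wins 16–5.
Aoki vs Novak: Aoki is ranked higher on 5+1+1 = 7 ballots, Novak on 14. Novak wins 14–7.
Quinn vs Osei: Quinn preferred on 5+1+5+4 = 15 ballots; Quinn wins 15–6.
Quinn vs Novak: 5+1+1+5 = 12 for Quinn, 9 for Novak — Quinn by 12–9.
Osei vs Novak: Osei is ranked higher on 5+1+1 = 7 ballots, Novak on 14. Novak wins 14–7.
No nominee is unbeaten: Aoki loses to Novak; Quinn loses to Aoki; Osei loses to Aoki; Novak loses to Quinn. In particular Aoki beats Quinn beats Novak beats Aoki is a majority cycle — no Condorcet winner exists.

none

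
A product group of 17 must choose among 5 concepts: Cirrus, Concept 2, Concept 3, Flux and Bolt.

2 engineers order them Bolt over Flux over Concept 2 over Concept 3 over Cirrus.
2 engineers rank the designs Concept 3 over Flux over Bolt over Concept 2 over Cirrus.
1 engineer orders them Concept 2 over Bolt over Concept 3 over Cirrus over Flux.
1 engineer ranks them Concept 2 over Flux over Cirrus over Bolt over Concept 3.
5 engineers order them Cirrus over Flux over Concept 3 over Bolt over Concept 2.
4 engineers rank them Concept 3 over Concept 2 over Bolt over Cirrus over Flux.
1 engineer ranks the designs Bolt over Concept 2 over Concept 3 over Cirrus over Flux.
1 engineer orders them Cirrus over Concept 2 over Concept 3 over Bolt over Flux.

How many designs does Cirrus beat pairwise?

1

Cirrus against each rival (17 engineers):
Cirrus vs Concept 2: Concept 2, 11–6.
Cirrus vs Concept 3: 7 to 10, Concept 3.
Cirrus vs Flux: 1+5+4+1+1 = 12 for Cirrus, 5 for Flux — Cirrus by 12–5.
Cirrus–Bolt: Bolt 10–7.
Cirrus beats Flux; loses to Concept 2, Concept 3, Bolt — 1 pairwise win.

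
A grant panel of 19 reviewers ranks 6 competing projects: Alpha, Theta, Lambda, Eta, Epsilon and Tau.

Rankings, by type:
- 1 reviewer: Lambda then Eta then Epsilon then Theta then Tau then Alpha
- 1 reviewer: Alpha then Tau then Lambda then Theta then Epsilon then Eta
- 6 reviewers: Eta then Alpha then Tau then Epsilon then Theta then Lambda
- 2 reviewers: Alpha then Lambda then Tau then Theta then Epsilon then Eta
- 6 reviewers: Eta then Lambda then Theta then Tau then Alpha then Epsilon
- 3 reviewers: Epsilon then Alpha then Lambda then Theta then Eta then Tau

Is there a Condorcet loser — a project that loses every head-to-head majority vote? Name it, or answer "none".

none

Pairwise majorities:
Alpha vs Theta: Alpha wins 12–7.
Alpha vs Lambda: Alpha, 12–7.
Alpha vs Eta: Alpha preferred on 1+2+3 = 6 ballots; Eta wins 13–6.
Alpha vs Epsilon: Alpha preferred on 1+6+2+6 = 15 ballots; Alpha wins 15–4.
Alpha vs Tau: Alpha wins 12–7.
Theta vs Lambda: Lambda, 13–6.
Theta vs Eta: Theta is ranked higher on 1+2+3 = 6 ballots, Eta on 13. Eta wins 13–6.
Theta vs Epsilon: Theta preferred on 1+2+6 = 9 ballots; Epsilon wins 10–9.
Theta–Tau: Theta 10–9.
Lambda–Eta: Eta 12–7.
Lambda vs Epsilon: Lambda wins 10–9.
Lambda vs Tau: Lambda is ranked higher on 1+2+6+3 = 12 ballots, Tau on 7. Lambda wins 12–7.
Eta vs Epsilon: Eta preferred on 1+6+6 = 13 ballots; Eta wins 13–6.
Eta–Tau: Eta 16–3.
Epsilon vs Tau: Epsilon preferred on 1+3 = 4 ballots; Tau wins 15–4.
No project is winless: Alpha beats Theta; Theta beats Tau; Lambda beats Theta; Eta beats Alpha; Epsilon beats Theta; Tau beats Epsilon. There is no Condorcet loser.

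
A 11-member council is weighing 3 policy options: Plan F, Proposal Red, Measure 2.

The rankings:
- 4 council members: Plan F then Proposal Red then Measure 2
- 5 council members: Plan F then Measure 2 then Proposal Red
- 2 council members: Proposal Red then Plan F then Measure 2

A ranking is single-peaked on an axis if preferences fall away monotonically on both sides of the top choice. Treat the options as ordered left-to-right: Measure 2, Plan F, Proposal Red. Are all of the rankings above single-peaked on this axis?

yes

Axis positions: Measure 2=1, Plan F=2, Proposal Red=3.
Ballot type 1 (peak Plan F at position 2): ranking walks positions 2-3-1, expanding outward from the peak — single-peaked.
Ballot type 2 (peak Plan F at position 2): ranking walks positions 2-1-3, expanding outward from the peak — single-peaked.
Ballot type 3 (peak Proposal Red at position 3): ranking walks positions 3-2-1, expanding outward from the peak — single-peaked.
Every ranking is single-peaked on this axis.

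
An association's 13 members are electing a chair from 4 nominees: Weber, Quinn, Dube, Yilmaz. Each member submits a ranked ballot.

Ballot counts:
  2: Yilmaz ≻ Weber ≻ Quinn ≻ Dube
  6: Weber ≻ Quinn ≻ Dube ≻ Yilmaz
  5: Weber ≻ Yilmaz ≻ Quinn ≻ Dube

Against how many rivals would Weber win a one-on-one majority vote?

Weber against each rival (13 voters):
Weber vs Quinn: 2+6+5 = 13 for Weber, 0 for Quinn — Weber by 13–0.
Weber–Dube: Weber 13–0.
Weber vs Yilmaz: 6+5 = 11 for Weber, 2 for Yilmaz — Weber by 11–2.
Weber beats Quinn, Dube, Yilmaz — 3 pairwise wins.

3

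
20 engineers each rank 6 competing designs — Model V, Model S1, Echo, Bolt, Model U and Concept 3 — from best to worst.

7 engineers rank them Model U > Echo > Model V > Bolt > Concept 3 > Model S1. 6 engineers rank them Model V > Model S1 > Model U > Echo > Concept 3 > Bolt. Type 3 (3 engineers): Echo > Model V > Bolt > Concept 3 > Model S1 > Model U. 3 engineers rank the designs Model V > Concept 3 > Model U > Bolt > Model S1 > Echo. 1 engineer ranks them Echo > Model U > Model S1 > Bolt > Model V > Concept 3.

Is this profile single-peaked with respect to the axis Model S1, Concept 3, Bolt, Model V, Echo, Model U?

Axis positions: Model S1=1, Concept 3=2, Bolt=3, Model V=4, Echo=5, Model U=6.
Type 1 (peak Model U at position 6): ranking walks positions 6-5-4-3-2-1, expanding outward from the peak — single-peaked.
Type 2: ranking walks positions 4-1-6-5-2-3; Model S1 is ranked above Bolt even though Bolt lies between Model S1 and the peak Model V on the axis — preferences dip and rise again. Not single-peaked.
Type 3 (peak Echo at position 5): ranking walks positions 5-4-3-2-1-6, expanding outward from the peak — single-peaked.
Type 4: ranking walks positions 4-2-6-3-1-5; Concept 3 is ranked above Bolt even though Bolt lies between Concept 3 and the peak Model V on the axis — preferences dip and rise again. Not single-peaked.
Type 5: ranking walks positions 5-6-1-3-4-2; Model S1 is ranked above Model V even though Model V lies between Model S1 and the peak Echo on the axis — preferences dip and rise again. Not single-peaked.
Type 2 violates single-peakedness, so the profile is not single-peaked on this axis.

no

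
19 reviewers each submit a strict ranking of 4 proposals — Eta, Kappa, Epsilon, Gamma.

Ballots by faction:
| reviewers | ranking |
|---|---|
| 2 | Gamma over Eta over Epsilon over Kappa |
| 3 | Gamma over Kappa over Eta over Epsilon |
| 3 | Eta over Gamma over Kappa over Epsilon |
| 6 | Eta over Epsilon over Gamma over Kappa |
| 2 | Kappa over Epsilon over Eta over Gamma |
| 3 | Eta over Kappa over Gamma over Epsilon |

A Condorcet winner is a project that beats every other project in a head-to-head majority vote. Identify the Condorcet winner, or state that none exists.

Pairwise majorities:
Eta vs Kappa: 14 to 5, Eta.
Eta vs Epsilon: Eta is ranked higher on 2+3+3+6+3 = 17 ballots, Epsilon on 2. Eta wins 17–2.
Eta vs Gamma: 14 to 5, Eta.
Kappa vs Epsilon: 3+3+2+3 = 11 for Kappa, 8 for Epsilon — Kappa by 11–8.
Kappa vs Gamma: Kappa is ranked higher on 2+3 = 5 ballots, Gamma on 14. Gamma wins 14–5.
Epsilon vs Gamma: Epsilon preferred on 6+2 = 8 ballots; Gamma wins 11–8.
Eta defeats every rival head-to-head and is the Condorcet winner.

Eta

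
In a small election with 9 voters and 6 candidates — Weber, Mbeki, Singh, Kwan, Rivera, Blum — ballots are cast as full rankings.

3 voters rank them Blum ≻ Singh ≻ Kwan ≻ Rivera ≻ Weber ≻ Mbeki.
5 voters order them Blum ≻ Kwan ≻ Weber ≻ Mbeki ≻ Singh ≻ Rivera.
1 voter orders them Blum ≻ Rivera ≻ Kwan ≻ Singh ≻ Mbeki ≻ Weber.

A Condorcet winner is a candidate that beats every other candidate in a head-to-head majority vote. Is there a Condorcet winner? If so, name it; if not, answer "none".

Blum

Pairwise majorities:
Weber vs Mbeki: Weber, 8–1.
Weber vs Singh: Weber, 5–4.
Weber vs Kwan: Kwan wins 9–0.
Weber vs Rivera: Weber wins 5–4.
Weber–Blum: Blum 9–0.
Mbeki–Singh: Mbeki 5–4.
Mbeki vs Kwan: Kwan wins 9–0.
Mbeki vs Rivera: Mbeki wins 5–4.
Mbeki vs Blum: Blum wins 9–0.
Singh vs Kwan: Kwan, 6–3.
Singh–Rivera: Singh 8–1.
Singh vs Blum: Blum, 9–0.
Kwan–Rivera: Kwan 8–1.
Kwan vs Blum: Blum wins 9–0.
Rivera–Blum: Blum 9–0.
Blum wins every pairwise contest, so Blum is the Condorcet winner.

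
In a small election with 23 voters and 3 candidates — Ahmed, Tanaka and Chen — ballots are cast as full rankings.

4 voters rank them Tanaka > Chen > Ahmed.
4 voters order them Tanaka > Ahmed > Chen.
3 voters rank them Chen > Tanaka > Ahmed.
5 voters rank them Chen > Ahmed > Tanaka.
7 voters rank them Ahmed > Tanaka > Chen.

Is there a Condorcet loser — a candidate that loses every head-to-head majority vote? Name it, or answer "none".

Pairwise majorities:
Ahmed vs Tanaka: 5+7 = 12 for Ahmed, 11 for Tanaka — Ahmed by 12–11.
Ahmed–Chen: Chen 12–11.
Tanaka vs Chen: Tanaka is ranked higher on 4+4+7 = 15 ballots, Chen on 8. Tanaka wins 15–8.
No candidate is winless: Ahmed beats Tanaka; Tanaka beats Chen; Chen beats Ahmed. There is no Condorcet loser.

none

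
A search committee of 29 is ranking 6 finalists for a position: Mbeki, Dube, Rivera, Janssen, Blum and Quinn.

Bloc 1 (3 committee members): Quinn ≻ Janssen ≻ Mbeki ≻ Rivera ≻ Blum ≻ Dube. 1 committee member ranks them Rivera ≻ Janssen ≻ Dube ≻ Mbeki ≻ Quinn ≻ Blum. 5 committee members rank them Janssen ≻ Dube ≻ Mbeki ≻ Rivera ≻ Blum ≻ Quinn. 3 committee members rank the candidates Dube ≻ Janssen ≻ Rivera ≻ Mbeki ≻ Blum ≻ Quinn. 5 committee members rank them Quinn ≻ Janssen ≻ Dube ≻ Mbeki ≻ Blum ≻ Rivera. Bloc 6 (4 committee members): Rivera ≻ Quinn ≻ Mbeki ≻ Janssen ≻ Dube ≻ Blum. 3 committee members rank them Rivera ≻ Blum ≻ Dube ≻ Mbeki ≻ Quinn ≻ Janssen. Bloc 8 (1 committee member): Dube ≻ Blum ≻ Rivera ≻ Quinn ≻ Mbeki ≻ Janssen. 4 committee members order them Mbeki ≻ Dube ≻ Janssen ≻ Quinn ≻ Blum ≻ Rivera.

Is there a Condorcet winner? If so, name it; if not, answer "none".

Pairwise majorities:
Mbeki vs Dube: Dube wins 18–11.
Mbeki vs Rivera: Mbeki wins 17–12.
Mbeki vs Janssen: Janssen, 17–12.
Mbeki–Blum: Mbeki 25–4.
Mbeki vs Quinn: Mbeki wins 16–13.
Dube–Rivera: Dube 18–11.
Dube–Janssen: Janssen 18–11.
Dube vs Blum: Dube wins 23–6.
Dube vs Quinn: Dube, 17–12.
Rivera–Janssen: Janssen 20–9.
Rivera–Blum: Rivera 19–10.
Rivera vs Quinn: Rivera, 17–12.
Janssen vs Blum: Janssen wins 25–4.
Janssen–Quinn: Quinn 16–13.
Blum vs Quinn: Quinn wins 17–12.
Every candidate loses at least once (Mbeki loses to Dube; Dube loses to Janssen; Rivera loses to Mbeki; Janssen loses to Quinn; Blum loses to Mbeki; Quinn loses to Mbeki). The majority relation contains the cycle Mbeki > Quinn > Janssen > Mbeki, so there is no Condorcet winner.

none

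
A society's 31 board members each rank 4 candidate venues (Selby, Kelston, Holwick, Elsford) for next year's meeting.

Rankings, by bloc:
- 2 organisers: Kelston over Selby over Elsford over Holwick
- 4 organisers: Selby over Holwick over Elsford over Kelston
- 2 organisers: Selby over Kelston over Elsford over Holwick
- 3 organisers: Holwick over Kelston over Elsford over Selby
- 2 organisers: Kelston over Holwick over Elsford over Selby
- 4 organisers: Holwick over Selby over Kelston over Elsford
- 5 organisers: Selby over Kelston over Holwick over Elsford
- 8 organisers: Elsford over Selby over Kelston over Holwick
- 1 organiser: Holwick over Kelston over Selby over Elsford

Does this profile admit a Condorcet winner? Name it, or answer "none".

Head-to-head results (31 organisers):
Selby vs Kelston: Selby preferred on 4+2+4+5+8 = 23 ballots; Selby wins 23–8.
Selby vs Holwick: Selby preferred on 2+4+2+5+8 = 21 ballots; Selby wins 21–10.
Selby vs Elsford: Selby preferred on 2+4+2+4+5+1 = 18 ballots; Selby wins 18–13.
Kelston vs Holwick: 19 to 12, Kelston.
Kelston vs Elsford: 19 for Kelston, 12 for Elsford — Kelston by 19–12.
Holwick vs Elsford: 19 to 12, Holwick.
Selby beats each of Kelston, Holwick, Elsford — Selby is the Condorcet winner.

Selby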